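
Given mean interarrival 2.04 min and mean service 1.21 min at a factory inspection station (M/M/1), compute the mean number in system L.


λ = 60/2.04 = 29.4118 /hr
μ = 60/1.21 = 49.5868 /hr
ρ = λ/μ = 29.4118/49.5868 = 0.5931
L = ρ/(1−ρ) = 0.5931/0.4069 = 1.4578

Final: 1.4578


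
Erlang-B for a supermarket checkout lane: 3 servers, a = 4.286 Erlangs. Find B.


B(c,a) = (a^c/c!) / Σ_{k=0}^{c} a^k/k!
a^3/3! = 13.122158
Σ terms (k=0..3): 1.00000 + 4.28600 + 9.18490 + 13.12216 = 27.593056
B = 13.122158/27.593056 = 0.475560

Final: 0.475560


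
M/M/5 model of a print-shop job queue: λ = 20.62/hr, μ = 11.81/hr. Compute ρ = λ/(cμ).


ρ = λ/(cμ) = 20.62/(5·11.81) = 20.62/59.05 = 0.3492

Final: 0.3492


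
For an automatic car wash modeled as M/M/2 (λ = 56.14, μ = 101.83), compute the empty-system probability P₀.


a = λ/μ = 56.14/101.83 = 0.5513; ρ = a/c = 0.2757
Σ_{k=0}^{1} a^k/k! (terms k=0..1) = 1.00000 + 0.55131 = 1.55131
Tail: a^2/(2!(1−ρ)) = 0.30394/(2·0.7243) = 0.20981
P₀ = 1/(1.55131 + 0.20981) = 1/1.76112 = 0.567821

Final: 0.567821


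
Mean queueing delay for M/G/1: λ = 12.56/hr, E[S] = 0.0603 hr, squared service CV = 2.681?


ρ = λ·E[S] = 12.56·0.0603 = 0.7574
E[S²] = E[S]²(1+C_s²) = 0.0603²·(1+2.681) = 0.013384
Wq = λ·E[S²]/(2(1−ρ)) = 12.56·0.013384/(2·0.2426) = 0.34643 hr

Final: 0.34643 hr


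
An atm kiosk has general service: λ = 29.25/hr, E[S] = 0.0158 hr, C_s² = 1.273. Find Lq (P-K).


ρ = λ·E[S] = 29.25·0.0158 = 0.4622
Lq = ρ²(1+C_s²)/(2(1−ρ)) = 0.2136·(1+1.273)/(2·0.5378)
= 0.2136·2.2730/1.0757 = 0.45131

Final: 0.45131


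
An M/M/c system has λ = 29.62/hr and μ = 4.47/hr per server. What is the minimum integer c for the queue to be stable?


Stability requires cμ > λ ⇔ c > λ/μ.
λ/μ = 29.62/4.47 = 6.6264
Minimum integer c = ⌊6.6264⌋ + 1 = 7
Check: 7·4.47 = 31.29 > 29.62, while 6·4.47 = 26.82 ≤ 29.62

Final: 7 servers


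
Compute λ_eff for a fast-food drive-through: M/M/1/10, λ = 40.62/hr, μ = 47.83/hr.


ρ = 0.8493; P_K = (1−ρ)ρ^10/(1−ρ^11) = 0.035264
λ_eff = λ(1 − P_K) = 40.62·(1 − 0.035264) = 40.62·0.964736 = 39.1876 /hr

Final: 39.1876 /hr


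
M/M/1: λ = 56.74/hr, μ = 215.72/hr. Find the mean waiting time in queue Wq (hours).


ρ = 56.74/215.72 = 0.2630
Wq = ρ/(μ−λ) = 0.2630/(215.72 − 56.74) = 0.2630/158.98 = 0.001654 hr

Final: 0.001654 hr


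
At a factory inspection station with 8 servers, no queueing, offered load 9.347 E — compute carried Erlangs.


B(8,9.347) = 0.306748 (Erlang-B)
Carried load = a(1 − B) = 9.347·(1 − 0.306748) = 9.347·0.693252 = 6.4798 E

Final: 6.4798 Erlangs


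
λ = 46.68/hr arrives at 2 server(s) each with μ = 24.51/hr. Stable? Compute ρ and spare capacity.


Total capacity cμ = 2·24.51 = 49.02/hr
ρ = λ/(cμ) = 46.68/49.02 = 0.9523
Stable ⇔ ρ < 1: YES
Spare capacity = cμ − λ = 49.02 − 46.68 = 2.34/hr

Final: ρ = 0.9523; stable; margin = 2.34/hr


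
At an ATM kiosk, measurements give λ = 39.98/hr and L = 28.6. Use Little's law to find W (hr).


W = L/λ = 28.6/39.98 = 0.7154 hr

Final: 0.7154 hr


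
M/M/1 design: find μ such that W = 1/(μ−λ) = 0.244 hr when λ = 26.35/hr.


W = 1/(μ−λ) ⇒ μ − λ = 1/W = 1/0.244 = 4.0984
μ = λ + 1/W = 26.35 + 4.0984 = 30.4484 per hr

Final: 30.4484 /hr


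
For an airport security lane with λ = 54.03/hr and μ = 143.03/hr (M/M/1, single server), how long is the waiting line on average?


ρ = 54.03/143.03 = 0.3778
Lq = ρ²/(1−ρ) = 0.1427/0.6222 = 0.2293

Final: 0.2293


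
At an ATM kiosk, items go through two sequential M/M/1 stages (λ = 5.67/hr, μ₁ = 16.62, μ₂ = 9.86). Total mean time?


Each node sees arrival rate λ = 5.67/hr (tandem ⇒ throughput preserved).
W₁ = 1/(μ₁−λ) = 1/(16.62−5.67) = 0.09132 hr
W₂ = 1/(μ₂−λ) = 1/(9.86−5.67) = 0.23866 hr
W_total = W₁ + W₂ = 0.09132 + 0.23866 = 0.32999 hr

Final: 0.32999 hr


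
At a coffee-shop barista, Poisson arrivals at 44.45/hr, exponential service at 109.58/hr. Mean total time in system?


W = 1/(μ−λ) = 1/(109.58 − 44.45) = 1/65.13 = 0.01535 hr

Final: 0.01535 hr


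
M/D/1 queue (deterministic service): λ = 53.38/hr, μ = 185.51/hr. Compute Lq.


ρ = 53.38/185.51 = 0.2877
M/D/1: Lq = ρ²/(2(1−ρ)) = 0.08280/(2·0.7123) = 0.05812

Final: 0.05812


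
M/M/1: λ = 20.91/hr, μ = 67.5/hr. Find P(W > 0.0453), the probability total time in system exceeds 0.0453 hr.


W ~ Exponential(μ−λ) for M/M/1.
μ − λ = 67.5 − 20.91 = 46.5900
P(W > t) = e^{−(μ−λ)t} = e^{−2.1105} = 0.121174

Final: 0.121174


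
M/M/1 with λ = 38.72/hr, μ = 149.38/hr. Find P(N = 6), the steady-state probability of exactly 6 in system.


ρ = 38.72/149.38 = 0.2592
P_n = (1−ρ)·ρ^n = (1 − 0.2592)·0.2592^6 = 0.7408·0.0003033 = 0.0002247

Final: 0.0002247


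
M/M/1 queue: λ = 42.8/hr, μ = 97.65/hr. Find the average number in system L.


ρ = λ/μ = 42.8/97.65 = 0.4383
L = ρ/(1−ρ) = 0.4383/(1 − 0.4383) = 0.4383/0.5617 = 0.7803

Final: 0.7803


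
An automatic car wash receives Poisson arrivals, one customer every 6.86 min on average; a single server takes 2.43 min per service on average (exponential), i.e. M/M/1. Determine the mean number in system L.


λ = 60/6.86 = 8.7464 /hr
μ = 60/2.43 = 24.6914 /hr
ρ = λ/μ = 8.7464/24.6914 = 0.3542
L = ρ/(1−ρ) = 0.3542/0.6458 = 0.5485

Final: 0.5485


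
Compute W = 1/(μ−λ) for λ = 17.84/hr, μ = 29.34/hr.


W = 1/(μ−λ) = 1/(29.34 − 17.84) = 1/11.50 = 0.08696 hr

Final: 0.08696 hr


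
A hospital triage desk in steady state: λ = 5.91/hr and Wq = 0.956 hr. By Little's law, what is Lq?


Lq = λWq = 5.91·0.956 = 5.6500

Final: 5.6500


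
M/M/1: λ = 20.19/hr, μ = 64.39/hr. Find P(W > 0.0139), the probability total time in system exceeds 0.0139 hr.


W ~ Exponential(μ−λ) for M/M/1.
μ − λ = 64.39 − 20.19 = 44.2000
P(W > t) = e^{−(μ−λ)t} = e^{−0.6144} = 0.540976

Final: 0.540976


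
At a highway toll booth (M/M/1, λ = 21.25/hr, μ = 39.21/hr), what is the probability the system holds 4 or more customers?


ρ = 21.25/39.21 = 0.5420
P(N ≥ n) = ρ^n = 0.5420^4 = 0.086268

Final: 0.086268


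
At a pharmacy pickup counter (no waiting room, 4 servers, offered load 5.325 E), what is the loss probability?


B(c,a) = (a^c/c!) / Σ_{k=0}^{c} a^k/k!
a^4/4! = 33.501728
Σ terms (k=0..4): 1.00000 + 5.32500 + 14.17781 + 25.16562 + 33.50173 = 79.170158
B = 33.501728/79.170158 = 0.423161

Final: 0.423161


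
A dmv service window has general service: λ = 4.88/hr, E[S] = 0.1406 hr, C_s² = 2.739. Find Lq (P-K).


ρ = λ·E[S] = 4.88·0.1406 = 0.6861
Lq = ρ²(1+C_s²)/(2(1−ρ)) = 0.4708·(1+2.739)/(2·0.3139)
= 0.4708·3.7390/0.6277 = 2.80403

Final: 2.80403


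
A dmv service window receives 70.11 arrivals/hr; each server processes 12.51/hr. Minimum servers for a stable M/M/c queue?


Stability requires cμ > λ ⇔ c > λ/μ.
λ/μ = 70.11/12.51 = 5.6043
Minimum integer c = ⌊5.6043⌋ + 1 = 6
Check: 6·12.51 = 75.06 > 70.11, while 5·12.51 = 62.55 ≤ 70.11

Final: 6 servers


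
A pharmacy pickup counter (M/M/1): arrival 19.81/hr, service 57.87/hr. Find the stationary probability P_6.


ρ = 19.81/57.87 = 0.3423
P_n = (1−ρ)·ρ^n = (1 − 0.3423)·0.3423^6 = 0.6577·0.001609 = 0.001058

Final: 0.001058


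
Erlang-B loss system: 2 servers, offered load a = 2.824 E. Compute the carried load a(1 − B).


B(2,2.824) = 0.510465 (Erlang-B)
Carried load = a(1 − B) = 2.824·(1 − 0.510465) = 2.824·0.489535 = 1.3824 E

Final: 1.3824 Erlangs


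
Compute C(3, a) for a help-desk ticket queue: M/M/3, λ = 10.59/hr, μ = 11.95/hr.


a = λ/μ = 0.8862; ρ = a/3 = 0.2954
P₀ = 0.409252 (from M/M/c formula)
C(c,a) = [a^c/(c!(1−ρ))]·P₀ = [0.69596/(6·0.7046)]·0.409252
= 0.16462·0.409252 = 0.067372

Final: 0.067372


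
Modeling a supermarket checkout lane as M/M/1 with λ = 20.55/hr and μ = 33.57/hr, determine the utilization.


ρ = λ/μ = 20.55/33.57 = 0.6122

Final: 0.6122


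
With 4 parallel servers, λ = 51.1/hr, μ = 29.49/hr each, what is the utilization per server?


ρ = λ/(cμ) = 51.1/(4·29.49) = 51.1/117.96 = 0.4332

Final: 0.4332


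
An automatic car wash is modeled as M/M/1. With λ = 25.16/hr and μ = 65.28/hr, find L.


ρ = λ/μ = 25.16/65.28 = 0.3854
L = ρ/(1−ρ) = 0.3854/(1 − 0.3854) = 0.3854/0.6146 = 0.6271

Final: 0.6271


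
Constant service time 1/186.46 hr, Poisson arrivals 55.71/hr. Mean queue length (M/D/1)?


ρ = 55.71/186.46 = 0.2988
M/D/1: Lq = ρ²/(2(1−ρ)) = 0.08927/(2·0.7012) = 0.06365

Final: 0.06365


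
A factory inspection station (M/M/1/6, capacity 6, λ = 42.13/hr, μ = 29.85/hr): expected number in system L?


ρ = 42.13/29.85 = 1.4114
L = ρ[1 − (K+1)ρ^K + Kρ^(K+1)] / [(1−ρ)(1−ρ^(K+1))]
Numerator: 1.4114·(1 − 7·7.904652 + 6·11.156549) = 17.793016
Denominator: (-0.4114)·(-10.156549) = 4.178305
L = 17.793016/4.178305 = 4.2584

Final: 4.2584


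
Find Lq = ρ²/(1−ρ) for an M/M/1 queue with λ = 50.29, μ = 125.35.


ρ = 50.29/125.35 = 0.4012
Lq = ρ²/(1−ρ) = 0.1610/0.5988 = 0.2688

Final: 0.2688


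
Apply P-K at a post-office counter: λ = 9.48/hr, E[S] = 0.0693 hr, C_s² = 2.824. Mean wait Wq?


ρ = λ·E[S] = 9.48·0.0693 = 0.6570
E[S²] = E[S]²(1+C_s²) = 0.0693²·(1+2.824) = 0.018365
Wq = λ·E[S²]/(2(1−ρ)) = 9.48·0.018365/(2·0.3430) = 0.25376 hr

Final: 0.25376 hr


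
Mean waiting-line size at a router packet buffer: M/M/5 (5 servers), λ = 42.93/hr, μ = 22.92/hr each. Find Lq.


a = λ/μ = 1.8730; ρ = a/5 = 0.3746
P₀ = 0.152850
Lq = P₀·a^c·ρ / (c!·(1−ρ)²) = 0.152850·23.05321·0.3746/(120·0.39112)
= 0.02812

Final: 0.02812


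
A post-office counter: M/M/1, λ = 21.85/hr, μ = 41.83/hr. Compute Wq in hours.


ρ = 21.85/41.83 = 0.5224
Wq = ρ/(μ−λ) = 0.5224/(41.83 − 21.85) = 0.5224/19.98 = 0.02614 hr

Final: 0.02614 hr


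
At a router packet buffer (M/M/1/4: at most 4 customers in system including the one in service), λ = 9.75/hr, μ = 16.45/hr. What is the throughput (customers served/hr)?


ρ = 0.5927; P_K = (1−ρ)ρ^4/(1−ρ^5) = 0.054232
λ_eff = λ(1 − P_K) = 9.75·(1 − 0.054232) = 9.75·0.945768 = 9.2212 /hr

Final: 9.2212 /hr


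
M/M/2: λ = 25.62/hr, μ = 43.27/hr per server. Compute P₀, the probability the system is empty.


a = λ/μ = 25.62/43.27 = 0.5921; ρ = a/c = 0.2960
Σ_{k=0}^{1} a^k/k! (terms k=0..1) = 1.00000 + 0.59210 = 1.59210
Tail: a^2/(2!(1−ρ)) = 0.35058/(2·0.7040) = 0.24901
P₀ = 1/(1.59210 + 0.24901) = 1/1.84110 = 0.543153

Final: 0.543153


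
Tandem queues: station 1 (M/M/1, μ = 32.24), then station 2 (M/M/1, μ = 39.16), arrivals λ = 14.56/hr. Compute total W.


Each node sees arrival rate λ = 14.56/hr (tandem ⇒ throughput preserved).
W₁ = 1/(μ₁−λ) = 1/(32.24−14.56) = 0.05656 hr
W₂ = 1/(μ₂−λ) = 1/(39.16−14.56) = 0.04065 hr
W_total = W₁ + W₂ = 0.05656 + 0.04065 = 0.09721 hr

Final: 0.09721 hr


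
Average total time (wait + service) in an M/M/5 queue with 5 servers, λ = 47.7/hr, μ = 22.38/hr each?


a = 2.1314; ρ = 0.4263; P₀ = 0.117438
Lq = P₀·a^c·ρ/(c!(1−ρ)²) = 0.05574
Wq = Lq/λ = 0.05574/47.7 = 0.001169 hr
W = Wq + 1/μ = 0.001169 + 0.04468 = 0.04585 hr

Final: 0.04585 hr


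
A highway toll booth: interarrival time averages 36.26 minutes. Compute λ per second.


λ = 1/(interarrival time) in consistent units.
1 second = 0.0166667 min, so λ = 0.0166667/36.26 = 0.0004596 per second

Final: 0.0004596 /sec


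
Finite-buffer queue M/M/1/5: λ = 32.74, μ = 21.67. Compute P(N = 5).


ρ = λ/μ = 32.74/21.67 = 1.5108
P_K = (1−ρ)ρ^K/(1−ρ^(K+1)) = (-0.5108·7.872249)/(1 − 11.893744)
= -4.021495/-10.893744 = 0.369156

Final: 0.369156


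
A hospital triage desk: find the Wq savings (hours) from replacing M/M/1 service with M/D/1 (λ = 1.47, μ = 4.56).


ρ = 1.47/4.56 = 0.3224
Wq(M/M/1) = ρ/(μ−λ) = 0.3224/3.09 = 0.10433 hr
Wq(M/D/1) = ρ/(2(μ−λ)) = 0.05216 hr
Savings = 0.10433 − 0.05216 = 0.05216 hr

Final: 0.05216 hr


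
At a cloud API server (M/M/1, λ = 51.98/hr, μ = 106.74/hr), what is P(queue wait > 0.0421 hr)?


ρ = 51.98/106.74 = 0.4870
P(Wq > t) = ρ·e^{−(μ−λ)t} = 0.4870·e^{−2.3054}
= 0.4870·0.099719 = 0.048561

Final: 0.048561


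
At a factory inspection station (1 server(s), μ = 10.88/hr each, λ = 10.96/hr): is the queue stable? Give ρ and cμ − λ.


Total capacity cμ = 1·10.88 = 10.88/hr
ρ = λ/(cμ) = 10.96/10.88 = 1.0074
Stable ⇔ ρ < 1: NO
Spare capacity = cμ − λ = 10.88 − 10.96 = -0.08/hr

Final: ρ = 1.0074; unstable; margin = -0.08/hr


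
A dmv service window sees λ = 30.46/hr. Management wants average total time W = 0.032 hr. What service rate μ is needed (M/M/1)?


W = 1/(μ−λ) ⇒ μ − λ = 1/W = 1/0.032 = 31.2500
μ = λ + 1/W = 30.46 + 31.2500 = 61.7100 per hr

Final: 61.7100 /hr


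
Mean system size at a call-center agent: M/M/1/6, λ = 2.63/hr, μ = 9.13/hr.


ρ = 2.63/9.13 = 0.2881
L = ρ[1 − (K+1)ρ^K + Kρ^(K+1)] / [(1−ρ)(1−ρ^(K+1))]
Numerator: 0.2881·(1 − 7·0.0005714 + 6·0.0001646) = 0.287194
Denominator: (0.7119)·(0.999835) = 0.711821
L = 0.287194/0.711821 = 0.4035

Final: 0.4035


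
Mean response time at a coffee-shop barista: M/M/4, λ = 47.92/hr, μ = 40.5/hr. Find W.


a = 1.1832; ρ = 0.2958; P₀ = 0.305320
Lq = P₀·a^c·ρ/(c!(1−ρ)²) = 0.01487
Wq = Lq/λ = 0.01487/47.92 = 0.0003104 hr
W = Wq + 1/μ = 0.0003104 + 0.02469 = 0.02500 hr

Final: 0.02500 hr


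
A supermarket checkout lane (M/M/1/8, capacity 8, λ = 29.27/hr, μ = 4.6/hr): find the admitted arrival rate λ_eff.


ρ = 6.3630; P_K = (1−ρ)ρ^8/(1−ρ^9) = 0.842843
λ_eff = λ(1 − P_K) = 29.27·(1 − 0.842843) = 29.27·0.157157 = 4.6000 /hr

Final: 4.6000 /hr


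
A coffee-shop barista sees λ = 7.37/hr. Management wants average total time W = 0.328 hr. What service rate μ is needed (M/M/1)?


W = 1/(μ−λ) ⇒ μ − λ = 1/W = 1/0.328 = 3.0488
μ = λ + 1/W = 7.37 + 3.0488 = 10.4188 per hr

Final: 10.4188 /hr


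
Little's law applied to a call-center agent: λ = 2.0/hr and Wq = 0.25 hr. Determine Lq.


Lq = λWq = 2.0·0.25 = 0.5000

Final: 0.5000


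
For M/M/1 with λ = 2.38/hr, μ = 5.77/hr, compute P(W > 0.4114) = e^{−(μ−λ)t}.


W ~ Exponential(μ−λ) for M/M/1.
μ − λ = 5.77 − 2.38 = 3.3900
P(W > t) = e^{−(μ−λ)t} = e^{−1.3946} = 0.247921

Final: 0.247921


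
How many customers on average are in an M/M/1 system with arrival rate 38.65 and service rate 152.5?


ρ = λ/μ = 38.65/152.5 = 0.2534
L = ρ/(1−ρ) = 0.2534/(1 − 0.2534) = 0.2534/0.7466 = 0.3395

Final: 0.3395


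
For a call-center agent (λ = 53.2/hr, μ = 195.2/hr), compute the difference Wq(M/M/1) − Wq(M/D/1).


ρ = 53.2/195.2 = 0.2725
Wq(M/M/1) = ρ/(μ−λ) = 0.2725/142.00 = 0.001919 hr
Wq(M/D/1) = ρ/(2(μ−λ)) = 0.0009597 hr
Savings = 0.001919 − 0.0009597 = 0.0009597 hr

Final: 0.0009597 hr


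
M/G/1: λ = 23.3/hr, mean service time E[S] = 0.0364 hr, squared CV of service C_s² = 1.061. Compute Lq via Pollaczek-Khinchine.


ρ = λ·E[S] = 23.3·0.0364 = 0.8481
Lq = ρ²(1+C_s²)/(2(1−ρ)) = 0.7193·(1+1.061)/(2·0.1519)
= 0.7193·2.0610/0.3038 = 4.88047

Final: 4.88047


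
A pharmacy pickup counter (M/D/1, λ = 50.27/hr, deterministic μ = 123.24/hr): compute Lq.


ρ = 50.27/123.24 = 0.4079
M/D/1: Lq = ρ²/(2(1−ρ)) = 0.1664/(2·0.5921) = 0.14050

Final: 0.14050


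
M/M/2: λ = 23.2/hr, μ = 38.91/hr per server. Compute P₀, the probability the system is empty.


a = λ/μ = 23.2/38.91 = 0.5962; ρ = a/c = 0.2981
Σ_{k=0}^{1} a^k/k! (terms k=0..1) = 1.00000 + 0.59625 = 1.59625
Tail: a^2/(2!(1−ρ)) = 0.35551/(2·0.7019) = 0.25326
P₀ = 1/(1.59625 + 0.25326) = 1/1.84951 = 0.540685

Final: 0.540685


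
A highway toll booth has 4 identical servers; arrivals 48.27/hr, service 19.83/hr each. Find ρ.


ρ = λ/(cμ) = 48.27/(4·19.83) = 48.27/79.32 = 0.6085

Final: 0.6085


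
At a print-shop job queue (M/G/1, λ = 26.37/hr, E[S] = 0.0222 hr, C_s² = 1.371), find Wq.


ρ = λ·E[S] = 26.37·0.0222 = 0.5854
E[S²] = E[S]²(1+C_s²) = 0.0222²·(1+1.371) = 0.001169
Wq = λ·E[S²]/(2(1−ρ)) = 26.37·0.001169/(2·0.4146) = 0.03716 hr

Final: 0.03716 hr


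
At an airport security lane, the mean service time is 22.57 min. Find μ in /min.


μ = 1/(service time) in consistent units.
1 minute = 1 min, so μ = 1/22.57 = 0.04431 per minute

Final: 0.04431 /min


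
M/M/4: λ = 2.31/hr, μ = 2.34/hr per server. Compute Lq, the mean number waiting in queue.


a = λ/μ = 0.9872; ρ = a/4 = 0.2468
P₀ = 0.372119
Lq = P₀·a^c·ρ / (c!·(1−ρ)²) = 0.372119·0.94970·0.2468/(24·0.56732)
= 0.006406

Final: 0.006406


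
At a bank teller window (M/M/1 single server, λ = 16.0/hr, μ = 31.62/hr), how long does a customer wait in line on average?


ρ = 16.0/31.62 = 0.5060
Wq = ρ/(μ−λ) = 0.5060/(31.62 − 16.0) = 0.5060/15.62 = 0.03239 hr

Final: 0.03239 hr


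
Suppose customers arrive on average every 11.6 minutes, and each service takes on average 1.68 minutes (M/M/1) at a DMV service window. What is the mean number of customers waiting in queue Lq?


λ = 60/11.6 = 5.1724 /hr
μ = 60/1.68 = 35.7143 /hr
ρ = λ/μ = 5.1724/35.7143 = 0.1448
Lq = ρ²/(1−ρ) = 0.02098/0.8552 = 0.02453

Final: 0.02453


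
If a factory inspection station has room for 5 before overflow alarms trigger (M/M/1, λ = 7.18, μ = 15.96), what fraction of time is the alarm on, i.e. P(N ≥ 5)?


ρ = 7.18/15.96 = 0.4499
P(N ≥ n) = ρ^n = 0.4499^5 = 0.018427

Final: 0.018427


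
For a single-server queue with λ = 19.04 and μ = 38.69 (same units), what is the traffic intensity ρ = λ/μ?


ρ = λ/μ = 19.04/38.69 = 0.4921

Final: 0.4921


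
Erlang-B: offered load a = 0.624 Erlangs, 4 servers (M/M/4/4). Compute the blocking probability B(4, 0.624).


B(c,a) = (a^c/c!) / Σ_{k=0}^{c} a^k/k!
a^4/4! = 0.006317
Σ terms (k=0..4): 1.00000 + 0.62400 + 0.19469 + 0.04050 + 0.006317 = 1.865500
B = 0.006317/1.865500 = 0.003386

Final: 0.003386


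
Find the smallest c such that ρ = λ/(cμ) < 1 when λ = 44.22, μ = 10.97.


Stability requires cμ > λ ⇔ c > λ/μ.
λ/μ = 44.22/10.97 = 4.0310
Minimum integer c = ⌊4.0310⌋ + 1 = 5
Check: 5·10.97 = 54.85 > 44.22, while 4·10.97 = 43.88 ≤ 44.22

Final: 5 servers


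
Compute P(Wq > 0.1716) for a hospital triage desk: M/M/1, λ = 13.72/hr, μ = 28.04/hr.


ρ = 13.72/28.04 = 0.4893
P(Wq > t) = ρ·e^{−(μ−λ)t} = 0.4893·e^{−2.4573}
= 0.4893·0.085665 = 0.041916

Final: 0.041916


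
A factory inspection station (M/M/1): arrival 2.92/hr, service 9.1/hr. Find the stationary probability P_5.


ρ = 2.92/9.1 = 0.3209
P_n = (1−ρ)·ρ^n = (1 − 0.3209)·0.3209^5 = 0.6791·0.003402 = 0.002310

Final: 0.002310


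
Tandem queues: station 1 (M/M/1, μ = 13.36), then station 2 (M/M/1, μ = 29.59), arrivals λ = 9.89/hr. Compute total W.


Each node sees arrival rate λ = 9.89/hr (tandem ⇒ throughput preserved).
W₁ = 1/(μ₁−λ) = 1/(13.36−9.89) = 0.28818 hr
W₂ = 1/(μ₂−λ) = 1/(29.59−9.89) = 0.05076 hr
W_total = W₁ + W₂ = 0.28818 + 0.05076 = 0.33895 hr

Final: 0.33895 hr


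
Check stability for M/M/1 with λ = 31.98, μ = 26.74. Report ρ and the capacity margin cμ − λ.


Total capacity cμ = 1·26.74 = 26.74/hr
ρ = λ/(cμ) = 31.98/26.74 = 1.1960
Stable ⇔ ρ < 1: NO
Spare capacity = cμ − λ = 26.74 − 31.98 = -5.24/hr

Final: ρ = 1.1960; unstable; margin = -5.24/hr


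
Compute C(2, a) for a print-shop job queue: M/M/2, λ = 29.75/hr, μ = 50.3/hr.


a = λ/μ = 0.5915; ρ = a/2 = 0.2957
P₀ = 0.543537 (from M/M/c formula)
C(c,a) = [a^c/(c!(1−ρ))]·P₀ = [0.34981/(2·0.7043)]·0.543537
= 0.24835·0.543537 = 0.134988

Final: 0.134988


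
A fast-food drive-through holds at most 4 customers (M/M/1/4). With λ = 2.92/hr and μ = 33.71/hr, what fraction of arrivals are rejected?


ρ = λ/μ = 2.92/33.71 = 0.08662
P_K = (1−ρ)ρ^K/(1−ρ^(K+1)) = (0.9134·0.00005630)/(1 − 0.000004877)
= 0.00005142/0.999995 = 0.00005142

Final: 0.00005142


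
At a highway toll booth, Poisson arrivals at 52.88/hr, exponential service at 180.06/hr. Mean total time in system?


W = 1/(μ−λ) = 1/(180.06 − 52.88) = 1/127.18 = 0.007863 hr

Final: 0.007863 hr


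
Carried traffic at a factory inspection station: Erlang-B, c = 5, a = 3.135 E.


B(5,3.135) = 0.121717 (Erlang-B)
Carried load = a(1 − B) = 3.135·(1 − 0.121717) = 3.135·0.878283 = 2.7534 E

Final: 2.7534 Erlangs


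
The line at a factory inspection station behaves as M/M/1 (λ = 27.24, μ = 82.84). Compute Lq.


ρ = 27.24/82.84 = 0.3288
Lq = ρ²/(1−ρ) = 0.1081/0.6712 = 0.1611

Final: 0.1611


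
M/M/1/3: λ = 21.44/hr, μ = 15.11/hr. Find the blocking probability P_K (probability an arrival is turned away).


ρ = λ/μ = 21.44/15.11 = 1.4189
P_K = (1−ρ)ρ^K/(1−ρ^(K+1)) = (-0.4189·2.856807)/(1 − 4.053604)
= -1.196796/-3.053604 = 0.391929

Final: 0.391929


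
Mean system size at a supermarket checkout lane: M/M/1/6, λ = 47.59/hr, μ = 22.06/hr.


ρ = 47.59/22.06 = 2.1573
L = ρ[1 − (K+1)ρ^K + Kρ^(K+1)] / [(1−ρ)(1−ρ^(K+1))]
Numerator: 2.1573·(1 − 7·100.800150 + 6·217.455991) = 1294.669969
Denominator: (-1.1573)·(-216.455991) = 250.504145
L = 1294.669969/250.504145 = 5.1683

Final: 5.1683


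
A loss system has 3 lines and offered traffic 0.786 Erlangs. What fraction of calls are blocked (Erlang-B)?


B(c,a) = (a^c/c!) / Σ_{k=0}^{c} a^k/k!
a^3/3! = 0.080931
Σ terms (k=0..3): 1.00000 + 0.78600 + 0.30890 + 0.08093 = 2.175829
B = 0.080931/2.175829 = 0.037196

Final: 0.037196


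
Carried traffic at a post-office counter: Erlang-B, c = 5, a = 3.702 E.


B(5,3.702) = 0.172293 (Erlang-B)
Carried load = a(1 − B) = 3.702·(1 − 0.172293) = 3.702·0.827707 = 3.0642 E

Final: 3.0642 Erlangs


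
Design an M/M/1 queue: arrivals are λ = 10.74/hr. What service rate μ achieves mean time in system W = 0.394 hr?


W = 1/(μ−λ) ⇒ μ − λ = 1/W = 1/0.394 = 2.5381
μ = λ + 1/W = 10.74 + 2.5381 = 13.2781 per hr

Final: 13.2781 /hr


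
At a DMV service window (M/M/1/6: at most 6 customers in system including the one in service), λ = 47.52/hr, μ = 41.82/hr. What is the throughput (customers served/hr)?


ρ = 1.1363; P_K = (1−ρ)ρ^6/(1−ρ^7) = 0.202905
λ_eff = λ(1 − P_K) = 47.52·(1 − 0.202905) = 47.52·0.797095 = 37.8779 /hr

Final: 37.8779 /hr


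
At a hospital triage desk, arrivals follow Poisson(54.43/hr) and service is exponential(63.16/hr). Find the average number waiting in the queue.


ρ = 54.43/63.16 = 0.8618
Lq = ρ²/(1−ρ) = 0.7427/0.1382 = 5.3730

Final: 5.3730


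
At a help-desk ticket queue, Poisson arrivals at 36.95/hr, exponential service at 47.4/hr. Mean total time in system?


W = 1/(μ−λ) = 1/(47.4 − 36.95) = 1/10.45 = 0.09569 hr

Final: 0.09569 hr


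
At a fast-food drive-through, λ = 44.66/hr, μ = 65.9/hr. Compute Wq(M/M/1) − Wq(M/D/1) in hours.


ρ = 44.66/65.9 = 0.6777
Wq(M/M/1) = ρ/(μ−λ) = 0.6777/21.24 = 0.03191 hr
Wq(M/D/1) = ρ/(2(μ−λ)) = 0.01595 hr
Savings = 0.03191 − 0.01595 = 0.01595 hr

Final: 0.01595 hr


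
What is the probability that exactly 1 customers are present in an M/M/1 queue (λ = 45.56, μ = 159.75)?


ρ = 45.56/159.75 = 0.2852
P_n = (1−ρ)·ρ^n = (1 − 0.2852)·0.2852^1 = 0.7148·0.285196 = 0.203859

Final: 0.203859


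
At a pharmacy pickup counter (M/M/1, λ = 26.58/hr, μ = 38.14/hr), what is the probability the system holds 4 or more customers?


ρ = 26.58/38.14 = 0.6969
P(N ≥ n) = ρ^n = 0.6969^4 = 0.235883

Final: 0.235883


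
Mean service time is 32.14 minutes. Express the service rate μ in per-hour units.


μ = 1/(service time) in consistent units.
1 hour = 60 min, so μ = 60/32.14 = 1.8668 per hour

Final: 1.8668 /hr


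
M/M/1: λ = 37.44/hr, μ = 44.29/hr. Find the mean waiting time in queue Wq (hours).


ρ = 37.44/44.29 = 0.8453
Wq = ρ/(μ−λ) = 0.8453/(44.29 − 37.44) = 0.8453/6.85 = 0.1234 hr

Final: 0.1234 hr


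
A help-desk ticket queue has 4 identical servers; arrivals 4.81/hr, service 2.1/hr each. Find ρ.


ρ = λ/(cμ) = 4.81/(4·2.1) = 4.81/8.40 = 0.5726

Final: 0.5726


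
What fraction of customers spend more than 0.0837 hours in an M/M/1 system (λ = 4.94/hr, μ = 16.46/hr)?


W ~ Exponential(μ−λ) for M/M/1.
μ − λ = 16.46 − 4.94 = 11.5200
P(W > t) = e^{−(μ−λ)t} = e^{−0.9642} = 0.381279

Final: 0.381279


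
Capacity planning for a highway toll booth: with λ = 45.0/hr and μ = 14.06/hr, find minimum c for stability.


Stability requires cμ > λ ⇔ c > λ/μ.
λ/μ = 45.0/14.06 = 3.2006
Minimum integer c = ⌊3.2006⌋ + 1 = 4
Check: 4·14.06 = 56.24 > 45.0, while 3·14.06 = 42.18 ≤ 45.0

Final: 4 servers


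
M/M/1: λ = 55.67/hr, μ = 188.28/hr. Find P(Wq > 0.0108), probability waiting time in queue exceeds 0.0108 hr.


ρ = 55.67/188.28 = 0.2957
P(Wq > t) = ρ·e^{−(μ−λ)t} = 0.2957·e^{−1.4322}
= 0.2957·0.238786 = 0.070603

Final: 0.070603


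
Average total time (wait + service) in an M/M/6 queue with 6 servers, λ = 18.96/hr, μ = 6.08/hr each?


a = 3.1184; ρ = 0.5197; P₀ = 0.043305
Lq = P₀·a^c·ρ/(c!(1−ρ)²) = 0.12463
Wq = Lq/λ = 0.12463/18.96 = 0.006574 hr
W = Wq + 1/μ = 0.006574 + 0.16447 = 0.17105 hr

Final: 0.17105 hr


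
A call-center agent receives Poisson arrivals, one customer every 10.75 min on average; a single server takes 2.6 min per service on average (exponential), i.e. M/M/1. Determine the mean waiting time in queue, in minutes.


λ = 60/10.75 = 5.5814 /hr
μ = 60/2.6 = 23.0769 /hr
ρ = λ/μ = 5.5814/23.0769 = 0.2419
Wq = ρ/(μ−λ) = 0.2419/(23.0769−5.5814) = 0.01382 hr
In minutes: 0.01382·60 = 0.8294 min

Final: 0.8294 min


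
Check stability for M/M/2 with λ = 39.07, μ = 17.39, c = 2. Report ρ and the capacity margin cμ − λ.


Total capacity cμ = 2·17.39 = 34.78/hr
ρ = λ/(cμ) = 39.07/34.78 = 1.1233
Stable ⇔ ρ < 1: NO
Spare capacity = cμ − λ = 34.78 − 39.07 = -4.29/hr

Final: ρ = 1.1233; unstable; margin = -4.29/hr


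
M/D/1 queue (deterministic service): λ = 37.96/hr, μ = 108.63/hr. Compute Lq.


ρ = 37.96/108.63 = 0.3494
M/D/1: Lq = ρ²/(2(1−ρ)) = 0.1221/(2·0.6506) = 0.09385

Final: 0.09385


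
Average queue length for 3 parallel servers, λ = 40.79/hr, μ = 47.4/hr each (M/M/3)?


a = λ/μ = 0.8605; ρ = a/3 = 0.2868
P₀ = 0.420211
Lq = P₀·a^c·ρ / (c!·(1−ρ)²) = 0.420211·0.63727·0.2868/(6·0.50858)
= 0.02517

Final: 0.02517


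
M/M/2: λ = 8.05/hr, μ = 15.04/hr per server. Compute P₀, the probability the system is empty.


a = λ/μ = 8.05/15.04 = 0.5352; ρ = a/c = 0.2676
Σ_{k=0}^{1} a^k/k! (terms k=0..1) = 1.00000 + 0.53524 = 1.53524
Tail: a^2/(2!(1−ρ)) = 0.28648/(2·0.7324) = 0.19558
P₀ = 1/(1.53524 + 0.19558) = 1/1.73082 = 0.577760

Final: 0.577760


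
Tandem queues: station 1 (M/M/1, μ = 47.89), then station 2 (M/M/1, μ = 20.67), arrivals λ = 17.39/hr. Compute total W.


Each node sees arrival rate λ = 17.39/hr (tandem ⇒ throughput preserved).
W₁ = 1/(μ₁−λ) = 1/(47.89−17.39) = 0.03279 hr
W₂ = 1/(μ₂−λ) = 1/(20.67−17.39) = 0.30488 hr
W_total = W₁ + W₂ = 0.03279 + 0.30488 = 0.33766 hr

Final: 0.33766 hr


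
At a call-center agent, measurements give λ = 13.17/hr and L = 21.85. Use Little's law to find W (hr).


W = L/λ = 21.85/13.17 = 1.6591 hr

Final: 1.6591 hr


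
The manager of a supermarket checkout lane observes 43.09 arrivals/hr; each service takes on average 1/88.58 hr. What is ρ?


ρ = λ/μ = 43.09/88.58 = 0.4865

Final: 0.4865


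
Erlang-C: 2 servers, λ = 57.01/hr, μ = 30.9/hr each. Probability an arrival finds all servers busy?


a = λ/μ = 1.8450; ρ = a/2 = 0.9225
P₀ = 0.040316 (from M/M/c formula)
C(c,a) = [a^c/(c!(1−ρ))]·P₀ = [3.40397/(2·0.07751)]·0.040316
= 21.95877·0.040316 = 0.885300

Final: 0.885300


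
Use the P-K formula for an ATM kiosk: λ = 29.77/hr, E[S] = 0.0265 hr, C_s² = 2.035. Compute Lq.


ρ = λ·E[S] = 29.77·0.0265 = 0.7889
Lq = ρ²(1+C_s²)/(2(1−ρ)) = 0.6224·(1+2.035)/(2·0.2111)
= 0.6224·3.0350/0.4222 = 4.47404

Final: 4.47404


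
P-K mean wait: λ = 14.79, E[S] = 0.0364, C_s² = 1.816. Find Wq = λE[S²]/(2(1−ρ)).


ρ = λ·E[S] = 14.79·0.0364 = 0.5384
E[S²] = E[S]²(1+C_s²) = 0.0364²·(1+1.816) = 0.003731
Wq = λ·E[S²]/(2(1−ρ)) = 14.79·0.003731/(2·0.4616) = 0.05977 hr

Final: 0.05977 hr


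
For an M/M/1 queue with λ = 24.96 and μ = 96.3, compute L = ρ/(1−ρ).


ρ = λ/μ = 24.96/96.3 = 0.2592
L = ρ/(1−ρ) = 0.2592/(1 − 0.2592) = 0.2592/0.7408 = 0.3499

Final: 0.3499


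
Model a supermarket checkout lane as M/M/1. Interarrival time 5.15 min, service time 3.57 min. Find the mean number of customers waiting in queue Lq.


λ = 60/5.15 = 11.6505 /hr
μ = 60/3.57 = 16.8067 /hr
ρ = λ/μ = 11.6505/16.8067 = 0.6932
Lq = ρ²/(1−ρ) = 0.4805/0.3068 = 1.5663

Final: 1.5663


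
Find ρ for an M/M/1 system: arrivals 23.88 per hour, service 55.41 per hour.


ρ = λ/μ = 23.88/55.41 = 0.4310

Final: 0.4310


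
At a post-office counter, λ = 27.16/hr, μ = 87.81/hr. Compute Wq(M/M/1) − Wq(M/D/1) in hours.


ρ = 27.16/87.81 = 0.3093
Wq(M/M/1) = ρ/(μ−λ) = 0.3093/60.65 = 0.005100 hr
Wq(M/D/1) = ρ/(2(μ−λ)) = 0.002550 hr
Savings = 0.005100 − 0.002550 = 0.002550 hr

Final: 0.002550 hr


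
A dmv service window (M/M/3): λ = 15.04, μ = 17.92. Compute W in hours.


a = 0.8393; ρ = 0.2798; P₀ = 0.429500
Lq = P₀·a^c·ρ/(c!(1−ρ)²) = 0.02282
Wq = Lq/λ = 0.02282/15.04 = 0.001518 hr
W = Wq + 1/μ = 0.001518 + 0.05580 = 0.05732 hr

Final: 0.05732 hr


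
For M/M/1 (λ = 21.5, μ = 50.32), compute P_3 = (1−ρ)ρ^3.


ρ = 21.5/50.32 = 0.4273
P_n = (1−ρ)·ρ^n = (1 − 0.4273)·0.4273^3 = 0.5727·0.078000 = 0.044673

Final: 0.044673


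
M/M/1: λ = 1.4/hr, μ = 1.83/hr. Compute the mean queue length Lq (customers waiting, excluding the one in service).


ρ = 1.4/1.83 = 0.7650
Lq = ρ²/(1−ρ) = 0.5853/0.2350 = 2.4908

Final: 2.4908


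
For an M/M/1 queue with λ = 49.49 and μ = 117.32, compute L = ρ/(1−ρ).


ρ = λ/μ = 49.49/117.32 = 0.4218
L = ρ/(1−ρ) = 0.4218/(1 − 0.4218) = 0.4218/0.5782 = 0.7296

Final: 0.7296


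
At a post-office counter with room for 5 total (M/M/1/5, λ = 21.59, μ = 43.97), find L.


ρ = 21.59/43.97 = 0.4910
L = ρ[1 − (K+1)ρ^K + Kρ^(K+1)] / [(1−ρ)(1−ρ^(K+1))]
Numerator: 0.4910·(1 − 6·0.028542 + 5·0.014014) = 0.441336
Denominator: (0.5090)·(0.985986) = 0.501850
L = 0.441336/0.501850 = 0.8794

Final: 0.8794


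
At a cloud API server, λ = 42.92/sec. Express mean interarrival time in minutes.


Mean interarrival time = 1/λ = 1/42.92 second = 0.02330 second
In minutes: 0.02330 × 0.0166667 = 0.0003883 min

Final: 0.0003883 min


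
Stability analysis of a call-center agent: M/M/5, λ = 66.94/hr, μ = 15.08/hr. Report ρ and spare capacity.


Total capacity cμ = 5·15.08 = 75.40/hr
ρ = λ/(cμ) = 66.94/75.40 = 0.8878
Stable ⇔ ρ < 1: YES
Spare capacity = cμ − λ = 75.40 − 66.94 = 8.46/hr

Final: ρ = 0.8878; stable; margin = 8.46/hr


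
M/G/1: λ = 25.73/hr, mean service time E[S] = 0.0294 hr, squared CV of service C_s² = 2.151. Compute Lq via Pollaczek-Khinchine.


ρ = λ·E[S] = 25.73·0.0294 = 0.7565
Lq = ρ²(1+C_s²)/(2(1−ρ)) = 0.5722·(1+2.151)/(2·0.2435)
= 0.5722·3.1510/0.4871 = 3.70191

Final: 3.70191


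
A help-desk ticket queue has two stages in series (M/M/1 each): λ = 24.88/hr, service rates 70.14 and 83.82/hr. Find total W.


Each node sees arrival rate λ = 24.88/hr (tandem ⇒ throughput preserved).
W₁ = 1/(μ₁−λ) = 1/(70.14−24.88) = 0.02209 hr
W₂ = 1/(μ₂−λ) = 1/(83.82−24.88) = 0.01697 hr
W_total = W₁ + W₂ = 0.02209 + 0.01697 = 0.03906 hr

Final: 0.03906 hr


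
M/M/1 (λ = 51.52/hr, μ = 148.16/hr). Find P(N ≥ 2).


ρ = 51.52/148.16 = 0.3477
P(N ≥ n) = ρ^n = 0.3477^2 = 0.120918

Final: 0.120918


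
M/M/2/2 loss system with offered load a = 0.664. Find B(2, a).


B(c,a) = (a^c/c!) / Σ_{k=0}^{c} a^k/k!
a^2/2! = 0.220448
Σ terms (k=0..2): 1.00000 + 0.66400 + 0.22045 = 1.884448
B = 0.220448/1.884448 = 0.116983

Final: 0.116983


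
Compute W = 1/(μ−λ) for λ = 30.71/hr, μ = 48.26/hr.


W = 1/(μ−λ) = 1/(48.26 − 30.71) = 1/17.55 = 0.05698 hr

Final: 0.05698 hr


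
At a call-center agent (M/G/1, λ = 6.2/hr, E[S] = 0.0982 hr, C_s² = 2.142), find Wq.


ρ = λ·E[S] = 6.2·0.0982 = 0.6088
E[S²] = E[S]²(1+C_s²) = 0.0982²·(1+2.142) = 0.030299
Wq = λ·E[S²]/(2(1−ρ)) = 6.2·0.030299/(2·0.3912) = 0.24012 hr

Final: 0.24012 hr


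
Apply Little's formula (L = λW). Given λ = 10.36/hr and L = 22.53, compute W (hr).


W = L/λ = 22.53/10.36 = 2.1747 hr

Final: 2.1747 hr


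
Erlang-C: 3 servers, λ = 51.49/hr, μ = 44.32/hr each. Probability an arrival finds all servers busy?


a = λ/μ = 1.1618; ρ = a/3 = 0.3873
P₀ = 0.306451 (from M/M/c formula)
C(c,a) = [a^c/(c!(1−ρ))]·P₀ = [1.56808/(6·0.6127)]·0.306451
= 0.42652·0.306451 = 0.130708

Final: 0.130708


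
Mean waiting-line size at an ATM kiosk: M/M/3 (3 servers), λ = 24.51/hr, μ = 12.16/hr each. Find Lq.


a = λ/μ = 2.0156; ρ = a/3 = 0.6719
P₀ = 0.108619
Lq = P₀·a^c·ρ / (c!·(1−ρ)²) = 0.108619·8.18897·0.6719/(6·0.10767)
= 0.92511

Final: 0.92511


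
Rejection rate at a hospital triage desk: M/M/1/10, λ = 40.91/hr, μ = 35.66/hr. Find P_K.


ρ = λ/μ = 40.91/35.66 = 1.1472
P_K = (1−ρ)ρ^K/(1−ρ^(K+1)) = (-0.1472·3.948948)/(1 − 4.530327)
= -0.581379/-3.530327 = 0.164681

Final: 0.164681


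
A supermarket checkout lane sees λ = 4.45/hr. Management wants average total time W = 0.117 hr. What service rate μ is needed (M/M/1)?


W = 1/(μ−λ) ⇒ μ − λ = 1/W = 1/0.117 = 8.5470
μ = λ + 1/W = 4.45 + 8.5470 = 12.9970 per hr

Final: 12.9970 /hr


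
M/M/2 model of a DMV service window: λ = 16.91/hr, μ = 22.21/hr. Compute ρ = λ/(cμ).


ρ = λ/(cμ) = 16.91/(2·22.21) = 16.91/44.42 = 0.3807

Final: 0.3807


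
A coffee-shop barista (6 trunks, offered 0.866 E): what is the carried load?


B(6,0.866) = 0.0002464 (Erlang-B)
Carried load = a(1 − B) = 0.866·(1 − 0.0002464) = 0.866·0.999754 = 0.8658 E

Final: 0.8658 Erlangs


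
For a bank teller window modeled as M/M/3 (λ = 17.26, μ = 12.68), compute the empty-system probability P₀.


a = λ/μ = 17.26/12.68 = 1.3612; ρ = a/c = 0.4537
Σ_{k=0}^{2} a^k/k! (terms k=0..2) = 1.00000 + 1.36120 + 0.92643 = 3.28763
Tail: a^3/(3!(1−ρ)) = 2.52211/(6·0.5463) = 0.76950
P₀ = 1/(3.28763 + 0.76950) = 1/4.05713 = 0.246480

Final: 0.246480


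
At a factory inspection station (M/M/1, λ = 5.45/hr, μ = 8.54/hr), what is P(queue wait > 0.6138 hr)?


ρ = 5.45/8.54 = 0.6382
P(Wq > t) = ρ·e^{−(μ−λ)t} = 0.6382·e^{−1.8966}
= 0.6382·0.150072 = 0.095772

Final: 0.095772


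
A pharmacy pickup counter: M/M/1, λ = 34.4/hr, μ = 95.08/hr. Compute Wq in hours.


ρ = 34.4/95.08 = 0.3618
Wq = ρ/(μ−λ) = 0.3618/(95.08 − 34.4) = 0.3618/60.68 = 0.005962 hr

Final: 0.005962 hr


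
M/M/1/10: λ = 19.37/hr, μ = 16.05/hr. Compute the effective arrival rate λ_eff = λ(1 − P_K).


ρ = 1.2069; P_K = (1−ρ)ρ^10/(1−ρ^11) = 0.196202
λ_eff = λ(1 − P_K) = 19.37·(1 − 0.196202) = 19.37·0.803798 = 15.5696 /hr

Final: 15.5696 /hr


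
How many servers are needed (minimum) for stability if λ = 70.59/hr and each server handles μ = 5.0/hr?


Stability requires cμ > λ ⇔ c > λ/μ.
λ/μ = 70.59/5.0 = 14.1180
Minimum integer c = ⌊14.1180⌋ + 1 = 15
Check: 15·5.0 = 75.00 > 70.59, while 14·5.0 = 70.00 ≤ 70.59

Final: 15 servers


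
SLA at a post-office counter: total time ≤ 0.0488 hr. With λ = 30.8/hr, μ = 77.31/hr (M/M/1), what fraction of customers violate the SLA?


W ~ Exponential(μ−λ) for M/M/1.
μ − λ = 77.31 − 30.8 = 46.5100
P(W > t) = e^{−(μ−λ)t} = e^{−2.2697} = 0.103344

Final: 0.103344


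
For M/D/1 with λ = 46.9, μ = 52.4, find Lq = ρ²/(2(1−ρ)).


ρ = 46.9/52.4 = 0.8950
M/D/1: Lq = ρ²/(2(1−ρ)) = 0.8011/(2·0.1050) = 3.81612

Final: 3.81612


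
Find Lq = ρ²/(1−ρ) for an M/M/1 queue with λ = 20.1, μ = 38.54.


ρ = 20.1/38.54 = 0.5215
Lq = ρ²/(1−ρ) = 0.2720/0.4785 = 0.5685

Final: 0.5685


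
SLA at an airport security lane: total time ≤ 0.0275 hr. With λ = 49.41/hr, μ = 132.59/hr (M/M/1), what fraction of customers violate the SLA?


W ~ Exponential(μ−λ) for M/M/1.
μ − λ = 132.59 − 49.41 = 83.1800
P(W > t) = e^{−(μ−λ)t} = e^{−2.2875} = 0.101525

Final: 0.101525


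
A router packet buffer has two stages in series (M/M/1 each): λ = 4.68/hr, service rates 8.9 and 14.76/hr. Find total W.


Each node sees arrival rate λ = 4.68/hr (tandem ⇒ throughput preserved).
W₁ = 1/(μ₁−λ) = 1/(8.9−4.68) = 0.23697 hr
W₂ = 1/(μ₂−λ) = 1/(14.76−4.68) = 0.09921 hr
W_total = W₁ + W₂ = 0.23697 + 0.09921 = 0.33617 hr

Final: 0.33617 hr


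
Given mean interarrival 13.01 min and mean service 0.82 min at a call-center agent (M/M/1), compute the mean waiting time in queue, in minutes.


λ = 60/13.01 = 4.6118 /hr
μ = 60/0.82 = 73.1707 /hr
ρ = λ/μ = 4.6118/73.1707 = 0.06303
Wq = ρ/(μ−λ) = 0.06303/(73.1707−4.6118) = 0.0009193 hr
In minutes: 0.0009193·60 = 0.05516 min

Final: 0.05516 min


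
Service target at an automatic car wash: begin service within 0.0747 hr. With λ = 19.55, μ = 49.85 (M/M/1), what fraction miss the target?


ρ = 19.55/49.85 = 0.3922
P(Wq > t) = ρ·e^{−(μ−λ)t} = 0.3922·e^{−2.2634}
= 0.3922·0.103995 = 0.040784

Final: 0.040784


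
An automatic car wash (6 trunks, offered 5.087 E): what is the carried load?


B(6,5.087) = 0.198378 (Erlang-B)
Carried load = a(1 − B) = 5.087·(1 − 0.198378) = 5.087·0.801622 = 4.0778 E

Final: 4.0778 Erlangs


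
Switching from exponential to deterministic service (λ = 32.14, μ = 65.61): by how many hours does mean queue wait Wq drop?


ρ = 32.14/65.61 = 0.4899
Wq(M/M/1) = ρ/(μ−λ) = 0.4899/33.47 = 0.01464 hr
Wq(M/D/1) = ρ/(2(μ−λ)) = 0.007318 hr
Savings = 0.01464 − 0.007318 = 0.007318 hr

Final: 0.007318 hr


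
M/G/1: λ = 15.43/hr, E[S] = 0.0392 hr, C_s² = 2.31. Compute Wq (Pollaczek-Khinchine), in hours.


ρ = λ·E[S] = 15.43·0.0392 = 0.6049
E[S²] = E[S]²(1+C_s²) = 0.0392²·(1+2.31) = 0.005086
Wq = λ·E[S²]/(2(1−ρ)) = 15.43·0.005086/(2·0.3951) = 0.09931 hr

Final: 0.09931 hr


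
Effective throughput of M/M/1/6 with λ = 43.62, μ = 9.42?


ρ = 4.6306; P_K = (1−ρ)ρ^6/(1−ρ^7) = 0.784061
λ_eff = λ(1 − P_K) = 43.62·(1 − 0.784061) = 43.62·0.215939 = 9.4193 /hr

Final: 9.4193 /hr


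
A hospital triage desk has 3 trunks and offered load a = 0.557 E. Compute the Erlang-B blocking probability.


B(c,a) = (a^c/c!) / Σ_{k=0}^{c} a^k/k!
a^3/3! = 0.028801
Σ terms (k=0..3): 1.00000 + 0.55700 + 0.15512 + 0.02880 = 1.740926
B = 0.028801/1.740926 = 0.016544

Final: 0.016544


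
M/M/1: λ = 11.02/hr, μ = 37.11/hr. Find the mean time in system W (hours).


W = 1/(μ−λ) = 1/(37.11 − 11.02) = 1/26.09 = 0.03833 hr

Final: 0.03833 hr
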